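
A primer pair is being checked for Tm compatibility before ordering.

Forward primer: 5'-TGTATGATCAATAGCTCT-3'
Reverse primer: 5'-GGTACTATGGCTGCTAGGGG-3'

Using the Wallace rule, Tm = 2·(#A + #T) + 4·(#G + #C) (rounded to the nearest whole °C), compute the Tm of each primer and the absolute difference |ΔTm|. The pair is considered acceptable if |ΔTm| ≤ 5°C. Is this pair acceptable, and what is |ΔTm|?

|ΔTm| = 16°C; the pair is not acceptable.

Forward: A=5 T=7 G=3 C=3 → Tm = 2·12 + 4·6 = 48°C.
Reverse: A=3 T=5 G=9 C=3 → Tm = 2·8 + 4·12 = 64°C.
|ΔTm| = |48 − 64| = 16°C, > 5°C.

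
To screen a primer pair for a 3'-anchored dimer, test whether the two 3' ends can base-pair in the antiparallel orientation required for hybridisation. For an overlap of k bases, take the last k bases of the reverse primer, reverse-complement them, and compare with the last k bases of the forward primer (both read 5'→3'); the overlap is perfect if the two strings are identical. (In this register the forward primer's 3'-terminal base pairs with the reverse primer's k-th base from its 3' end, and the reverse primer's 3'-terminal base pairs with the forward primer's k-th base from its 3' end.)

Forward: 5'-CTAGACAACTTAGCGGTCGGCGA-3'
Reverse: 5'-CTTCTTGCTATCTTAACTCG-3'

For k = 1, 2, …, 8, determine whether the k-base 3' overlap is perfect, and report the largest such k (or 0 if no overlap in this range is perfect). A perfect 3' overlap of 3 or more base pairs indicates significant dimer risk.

Longest perfect overlap: 3 complementary base pairs; significant dimer risk (threshold 3).

Last 8 bases (5'→3') — forward …GTCGGCGA, reverse …TTAACTCG.
Reverse complement of the reverse primer's last 8 bases: CGAGTTAA; its first k bases are the reverse complement of the reverse primer's last k bases, so a perfect k-base overlap needs the forward primer's last k bases to equal them.
Comparing (forward last k vs required): k=1: A vs C ✗; k=2: GA vs CG ✗; k=3: CGA vs CGA ✓; k=4: GCGA vs CGAG ✗; k=5: GGCGA vs CGAGT ✗; k=6: CGGCGA vs CGAGTT ✗; k=7: TCGGCGA vs CGAGTTA ✗; k=8: GTCGGCGA vs CGAGTTAA ✗.
Only k = 3 is perfect, so the longest perfect 3' overlap is 3.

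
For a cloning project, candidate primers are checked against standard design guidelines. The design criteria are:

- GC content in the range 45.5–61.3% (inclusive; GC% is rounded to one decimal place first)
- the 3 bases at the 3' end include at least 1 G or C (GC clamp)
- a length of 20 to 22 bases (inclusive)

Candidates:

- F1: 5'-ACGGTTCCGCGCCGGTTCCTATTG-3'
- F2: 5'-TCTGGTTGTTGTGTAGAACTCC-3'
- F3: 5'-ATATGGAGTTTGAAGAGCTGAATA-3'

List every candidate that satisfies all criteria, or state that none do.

F2 only.

F1 (24 nt, A=2 T=7 G=7 C=8): GC 15/24 = 62.5%, outside 45.5–61.3% ✗; 3' end TTG has 1 G/C ✓; length 24, outside 20–22 ✗ — fails.
F2 (22 nt, A=3 T=9 G=6 C=4): GC 10/22 = 45.5% ✓; 3' end TCC has 2 G/C ✓; length 22 ✓ — passes.
F3 (24 nt, A=9 T=7 G=7 C=1): GC 8/24 = 33.3%, outside 45.5–61.3% ✗; 3' end ATA has 0 G/C, need ≥1 ✗; length 24, outside 20–22 ✗ — fails.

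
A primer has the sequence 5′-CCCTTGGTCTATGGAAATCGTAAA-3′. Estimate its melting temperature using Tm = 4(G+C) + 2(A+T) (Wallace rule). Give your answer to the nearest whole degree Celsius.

Base counts: A=7, T=7, G=5, C=5 (length 24).
Tm = 2·(7+7) + 4·(5+5) = 2·14 + 4·10 = 28 + 40 = 68°C.

68°C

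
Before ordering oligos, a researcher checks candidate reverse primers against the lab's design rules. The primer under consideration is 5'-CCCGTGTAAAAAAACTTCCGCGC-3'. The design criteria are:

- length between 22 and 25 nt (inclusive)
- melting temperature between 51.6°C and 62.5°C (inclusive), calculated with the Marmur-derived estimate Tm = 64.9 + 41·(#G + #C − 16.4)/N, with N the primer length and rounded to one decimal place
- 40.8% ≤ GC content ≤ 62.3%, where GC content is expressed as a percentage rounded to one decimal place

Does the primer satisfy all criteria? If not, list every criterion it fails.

Base counts: A=7, T=4, G=4, C=8 (length 23).
length: length 23 ✓
Tm: Tm = 64.9 + 41·(12 − 16.4)/23 = 57.1°C ✓
GC content: GC 12/23 = 52.2% ✓

Meets all criteria.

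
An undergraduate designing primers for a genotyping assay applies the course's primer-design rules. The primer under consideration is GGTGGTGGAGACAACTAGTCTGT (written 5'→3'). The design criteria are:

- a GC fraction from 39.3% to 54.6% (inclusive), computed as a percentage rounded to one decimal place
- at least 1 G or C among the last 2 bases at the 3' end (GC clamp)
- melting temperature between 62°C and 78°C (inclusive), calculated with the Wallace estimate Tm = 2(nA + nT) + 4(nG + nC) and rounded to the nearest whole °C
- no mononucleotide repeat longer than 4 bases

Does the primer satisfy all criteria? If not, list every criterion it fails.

Base counts: A=5, T=6, G=9, C=3 (length 23).
GC content: GC 12/23 = 52.2% ✓
GC clamp: 3' end GT has 1 G/C ✓
Tm: Tm = 2·11 + 4·12 = 70°C ✓
homopolymer run: longest run = 2 ✓

Meets all criteria.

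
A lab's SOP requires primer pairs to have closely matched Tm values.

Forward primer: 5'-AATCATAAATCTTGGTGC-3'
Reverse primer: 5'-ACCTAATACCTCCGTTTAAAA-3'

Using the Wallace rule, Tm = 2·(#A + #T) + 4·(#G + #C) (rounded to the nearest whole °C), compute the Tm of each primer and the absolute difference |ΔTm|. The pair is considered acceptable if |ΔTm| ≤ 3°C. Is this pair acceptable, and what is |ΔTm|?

Forward: A=6 T=6 G=3 C=3 → Tm = 2·12 + 4·6 = 48°C.
Reverse: A=8 T=6 G=1 C=6 → Tm = 2·14 + 4·7 = 56°C.
|ΔTm| = |48 − 56| = 8°C, > 3°C.

|ΔTm| = 8°C; the pair is not acceptable.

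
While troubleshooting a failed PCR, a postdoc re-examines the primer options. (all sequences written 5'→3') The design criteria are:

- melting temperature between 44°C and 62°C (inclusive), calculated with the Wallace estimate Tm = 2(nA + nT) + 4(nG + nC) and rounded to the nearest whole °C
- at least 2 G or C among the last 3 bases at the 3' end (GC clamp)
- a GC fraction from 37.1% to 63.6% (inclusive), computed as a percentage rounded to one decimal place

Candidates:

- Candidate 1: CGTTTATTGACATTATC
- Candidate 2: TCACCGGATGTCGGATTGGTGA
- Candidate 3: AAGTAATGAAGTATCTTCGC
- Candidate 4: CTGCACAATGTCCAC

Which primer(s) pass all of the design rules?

Candidate 1 (17 nt, A=4 T=8 G=2 C=3): Tm = 2·12 + 4·5 = 44°C ✓; 3' end ATC has 1 G/C, need ≥2 ✗; GC 5/17 = 29.4%, outside 37.1–63.6% ✗ — fails.
Candidate 2 (22 nt, A=4 T=6 G=8 C=4): Tm = 2·10 + 4·12 = 68°C, outside 44–62°C ✗; 3' end TGA has 1 G/C, need ≥2 ✗; GC 12/22 = 54.5% ✓ — fails.
Candidate 3 (20 nt, A=7 T=6 G=4 C=3): Tm = 2·13 + 4·7 = 54°C ✓; 3' end CGC has 3 G/C ✓; GC 7/20 = 35.0%, outside 37.1–63.6% ✗ — fails.
Candidate 4 (15 nt, A=4 T=3 G=2 C=6): Tm = 2·7 + 4·8 = 46°C ✓; 3' end CAC has 2 G/C ✓; GC 8/15 = 53.3% ✓ — passes.

Candidate 4 only.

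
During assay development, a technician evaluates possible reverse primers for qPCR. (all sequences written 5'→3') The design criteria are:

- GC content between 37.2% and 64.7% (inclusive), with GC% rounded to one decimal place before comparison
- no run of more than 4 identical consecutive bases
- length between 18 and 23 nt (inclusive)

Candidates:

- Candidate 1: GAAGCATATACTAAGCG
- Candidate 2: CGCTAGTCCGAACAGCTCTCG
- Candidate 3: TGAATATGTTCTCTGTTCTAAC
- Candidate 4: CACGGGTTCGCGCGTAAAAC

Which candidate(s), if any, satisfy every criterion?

Candidate 1 (17 nt, A=7 T=3 G=4 C=3): GC 7/17 = 41.2% ✓; longest run = 2 ✓; length 17, outside 18–23 ✗ — fails.
Candidate 2 (21 nt, A=4 T=4 G=5 C=8): GC 13/21 = 61.9% ✓; longest run = 2 ✓; length 21 ✓ — passes.
Candidate 3 (22 nt, A=5 T=10 G=3 C=4): GC 7/22 = 31.8%, outside 37.2–64.7% ✗; longest run = 2 ✓; length 22 ✓ — fails.
Candidate 4 (20 nt, A=5 T=3 G=6 C=6): GC 12/20 = 60.0% ✓; longest run = 4 ✓; length 20 ✓ — passes.

Candidate 2 and Candidate 4.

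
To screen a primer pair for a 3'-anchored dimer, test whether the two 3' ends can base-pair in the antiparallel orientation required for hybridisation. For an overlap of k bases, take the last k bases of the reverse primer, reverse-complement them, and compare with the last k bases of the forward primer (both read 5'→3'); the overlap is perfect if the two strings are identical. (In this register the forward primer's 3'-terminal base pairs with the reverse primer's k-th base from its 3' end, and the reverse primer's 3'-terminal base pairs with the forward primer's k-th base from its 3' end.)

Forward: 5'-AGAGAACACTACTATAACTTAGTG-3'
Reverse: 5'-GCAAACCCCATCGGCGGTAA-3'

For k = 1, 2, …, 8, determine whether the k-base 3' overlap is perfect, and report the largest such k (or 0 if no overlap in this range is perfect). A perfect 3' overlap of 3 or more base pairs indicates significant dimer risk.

Longest perfect overlap: 0 complementary base pairs; below the dimer-risk threshold (threshold 3).

Last 8 bases (5'→3') — forward …ACTTAGTG, reverse …GGCGGTAA.
Reverse complement of the reverse primer's last 8 bases: TTACCGCC; its first k bases are the reverse complement of the reverse primer's last k bases, so a perfect k-base overlap needs the forward primer's last k bases to equal them.
Comparing (forward last k vs required): k=1: G vs T ✗; k=2: TG vs TT ✗; k=3: GTG vs TTA ✗; k=4: AGTG vs TTAC ✗; k=5: TAGTG vs TTACC ✗; k=6: TTAGTG vs TTACCG ✗; k=7: CTTAGTG vs TTACCGC ✗; k=8: ACTTAGTG vs TTACCGCC ✗.
No overlap length from 1 to 8 is perfect, so the longest perfect 3' overlap is 0.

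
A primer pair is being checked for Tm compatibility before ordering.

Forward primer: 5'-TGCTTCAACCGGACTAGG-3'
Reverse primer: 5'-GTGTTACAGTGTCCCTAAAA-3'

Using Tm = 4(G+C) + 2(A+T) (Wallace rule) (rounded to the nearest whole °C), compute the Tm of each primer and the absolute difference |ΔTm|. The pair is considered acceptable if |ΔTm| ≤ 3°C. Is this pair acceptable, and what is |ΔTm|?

|ΔTm| = 0°C; the pair is acceptable.

Forward: A=4 T=4 G=5 C=5 → Tm = 2·8 + 4·10 = 56°C.
Reverse: A=6 T=6 G=4 C=4 → Tm = 2·12 + 4·8 = 56°C.
|ΔTm| = |56 − 56| = 0°C, ≤ 3°C.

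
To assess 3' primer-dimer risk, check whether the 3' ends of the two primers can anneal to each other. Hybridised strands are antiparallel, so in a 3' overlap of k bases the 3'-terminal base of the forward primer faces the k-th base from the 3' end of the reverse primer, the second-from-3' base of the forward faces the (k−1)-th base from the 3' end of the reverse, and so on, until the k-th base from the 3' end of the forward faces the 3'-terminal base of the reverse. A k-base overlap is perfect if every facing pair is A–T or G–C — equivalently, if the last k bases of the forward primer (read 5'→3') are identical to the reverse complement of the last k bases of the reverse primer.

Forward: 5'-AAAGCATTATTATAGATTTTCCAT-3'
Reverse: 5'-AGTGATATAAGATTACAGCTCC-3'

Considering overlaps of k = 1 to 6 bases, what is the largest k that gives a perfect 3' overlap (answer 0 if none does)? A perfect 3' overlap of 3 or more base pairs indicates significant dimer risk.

Last 6 bases (5'→3') — forward …TTCCAT, reverse …AGCTCC.
Reverse complement of the reverse primer's last 6 bases: GGAGCT; its first k bases are the reverse complement of the reverse primer's last k bases, so a perfect k-base overlap needs the forward primer's last k bases to equal them.
Comparing (forward last k vs required): k=1: T vs G ✗; k=2: AT vs GG ✗; k=3: CAT vs GGA ✗; k=4: CCAT vs GGAG ✗; k=5: TCCAT vs GGAGC ✗; k=6: TTCCAT vs GGAGCT ✗.
No overlap length from 1 to 6 is perfect, so the longest perfect 3' overlap is 0.

Longest perfect overlap: 0 complementary base pairs; below the dimer-risk threshold (threshold 3).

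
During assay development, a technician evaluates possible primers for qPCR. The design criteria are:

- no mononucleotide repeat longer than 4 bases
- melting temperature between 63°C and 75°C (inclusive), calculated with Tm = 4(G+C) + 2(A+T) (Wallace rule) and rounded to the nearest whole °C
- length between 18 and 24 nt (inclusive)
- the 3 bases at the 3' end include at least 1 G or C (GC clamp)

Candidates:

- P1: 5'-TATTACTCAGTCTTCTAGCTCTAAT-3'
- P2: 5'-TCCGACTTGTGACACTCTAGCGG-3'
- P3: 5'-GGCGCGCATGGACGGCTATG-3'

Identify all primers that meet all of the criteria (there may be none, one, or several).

P2 and P3.

P1 (25 nt, A=6 T=11 G=2 C=6): longest run = 2 ✓; Tm = 2·17 + 4·8 = 66°C ✓; length 25, outside 18–24 ✗; 3' end AAT has 0 G/C, need ≥1 ✗ — fails.
P2 (23 nt, A=4 T=6 G=6 C=7): longest run = 2 ✓; Tm = 2·10 + 4·13 = 72°C ✓; length 23 ✓; 3' end CGG has 3 G/C ✓ — passes.
P3 (20 nt, A=3 T=3 G=9 C=5): longest run = 2 ✓; Tm = 2·6 + 4·14 = 68°C ✓; length 20 ✓; 3' end ATG has 1 G/C ✓ — passes.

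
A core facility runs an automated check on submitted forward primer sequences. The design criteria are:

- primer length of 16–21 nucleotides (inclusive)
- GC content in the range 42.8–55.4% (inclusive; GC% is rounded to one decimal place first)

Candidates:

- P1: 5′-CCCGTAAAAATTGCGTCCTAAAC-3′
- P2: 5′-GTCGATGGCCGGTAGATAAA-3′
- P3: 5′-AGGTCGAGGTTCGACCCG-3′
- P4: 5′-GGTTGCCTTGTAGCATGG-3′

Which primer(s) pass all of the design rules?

P2 only.

P1 (23 nt, A=8 T=5 G=3 C=7): length 23, outside 16–21 ✗; GC 10/23 = 43.5% ✓ — fails.
P2 (20 nt, A=6 T=4 G=7 C=3): length 20 ✓; GC 10/20 = 50.0% ✓ — passes.
P3 (18 nt, A=3 T=3 G=7 C=5): length 18 ✓; GC 12/18 = 66.7%, outside 42.8–55.4% ✗ — fails.
P4 (18 nt, A=2 T=6 G=7 C=3): length 18 ✓; GC 10/18 = 55.6%, outside 42.8–55.4% ✗ — fails.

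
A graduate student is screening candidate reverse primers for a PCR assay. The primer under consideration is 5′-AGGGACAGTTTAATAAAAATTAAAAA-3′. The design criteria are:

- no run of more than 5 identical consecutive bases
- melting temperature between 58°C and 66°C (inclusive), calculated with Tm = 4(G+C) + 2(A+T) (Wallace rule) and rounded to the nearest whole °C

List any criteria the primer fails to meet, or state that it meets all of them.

Meets all criteria.

Base counts: A=15, T=6, G=4, C=1 (length 26).
homopolymer run: longest run = 5 ✓
Tm: Tm = 2·21 + 4·5 = 62°C ✓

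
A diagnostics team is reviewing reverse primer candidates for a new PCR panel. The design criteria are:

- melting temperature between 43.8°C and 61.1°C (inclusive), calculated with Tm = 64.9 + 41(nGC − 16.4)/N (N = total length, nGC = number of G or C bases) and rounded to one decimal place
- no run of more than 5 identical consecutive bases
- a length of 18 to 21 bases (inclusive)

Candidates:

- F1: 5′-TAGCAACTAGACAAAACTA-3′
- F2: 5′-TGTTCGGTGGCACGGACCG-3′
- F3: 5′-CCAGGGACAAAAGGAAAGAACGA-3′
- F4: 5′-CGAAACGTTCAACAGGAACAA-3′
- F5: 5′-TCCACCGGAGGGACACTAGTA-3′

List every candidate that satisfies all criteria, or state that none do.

F2, F4 and F5.

F1 (19 nt, A=10 T=3 G=2 C=4): Tm = 64.9 + 41·(6 − 16.4)/19 = 42.5°C, outside 43.8–61.1°C ✗; longest run = 4 ✓; length 19 ✓ — fails.
F2 (19 nt, A=2 T=4 G=8 C=5): Tm = 64.9 + 41·(13 − 16.4)/19 = 57.6°C ✓; longest run = 2 ✓; length 19 ✓ — passes.
F3 (23 nt, A=12 T=0 G=7 C=4): Tm = 64.9 + 41·(11 − 16.4)/23 = 55.3°C ✓; longest run = 4 ✓; length 23, outside 18–21 ✗ — fails.
F4 (21 nt, A=10 T=2 G=4 C=5): Tm = 64.9 + 41·(9 − 16.4)/21 = 50.5°C ✓; longest run = 3 ✓; length 21 ✓ — passes.
F5 (21 nt, A=6 T=3 G=6 C=6): Tm = 64.9 + 41·(12 − 16.4)/21 = 56.3°C ✓; longest run = 3 ✓; length 21 ✓ — passes.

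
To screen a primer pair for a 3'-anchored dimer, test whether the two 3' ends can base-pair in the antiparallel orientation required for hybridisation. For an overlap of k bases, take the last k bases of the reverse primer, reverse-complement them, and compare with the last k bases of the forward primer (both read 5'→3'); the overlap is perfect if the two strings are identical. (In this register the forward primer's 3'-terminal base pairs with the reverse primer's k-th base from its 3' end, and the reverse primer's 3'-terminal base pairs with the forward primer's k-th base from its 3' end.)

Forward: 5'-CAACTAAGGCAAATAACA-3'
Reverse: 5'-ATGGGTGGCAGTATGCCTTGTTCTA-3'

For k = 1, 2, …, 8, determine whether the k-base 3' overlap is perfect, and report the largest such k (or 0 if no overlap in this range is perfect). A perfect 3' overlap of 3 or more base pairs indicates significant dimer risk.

Last 8 bases (5'→3') — forward …AAATAACA, reverse …TTGTTCTA.
Reverse complement of the reverse primer's last 8 bases: TAGAACAA; its first k bases are the reverse complement of the reverse primer's last k bases, so a perfect k-base overlap needs the forward primer's last k bases to equal them.
Comparing (forward last k vs required): k=1: A vs T ✗; k=2: CA vs TA ✗; k=3: ACA vs TAG ✗; k=4: AACA vs TAGA ✗; k=5: TAACA vs TAGAA ✗; k=6: ATAACA vs TAGAAC ✗; k=7: AATAACA vs TAGAACA ✗; k=8: AAATAACA vs TAGAACAA ✗.
No overlap length from 1 to 8 is perfect, so the longest perfect 3' overlap is 0.

Longest perfect overlap: 0 complementary base pairs; below the dimer-risk threshold (threshold 3).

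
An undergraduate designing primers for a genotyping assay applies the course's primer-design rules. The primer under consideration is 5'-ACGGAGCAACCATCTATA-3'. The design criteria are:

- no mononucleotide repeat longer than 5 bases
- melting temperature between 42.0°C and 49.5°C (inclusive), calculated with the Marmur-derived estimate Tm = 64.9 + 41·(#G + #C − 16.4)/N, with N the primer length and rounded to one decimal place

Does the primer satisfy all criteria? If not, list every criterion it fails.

Meets all criteria.

Base counts: A=7, T=3, G=3, C=5 (length 18).
homopolymer run: longest run = 2 ✓
Tm: Tm = 64.9 + 41·(8 − 16.4)/18 = 45.8°C ✓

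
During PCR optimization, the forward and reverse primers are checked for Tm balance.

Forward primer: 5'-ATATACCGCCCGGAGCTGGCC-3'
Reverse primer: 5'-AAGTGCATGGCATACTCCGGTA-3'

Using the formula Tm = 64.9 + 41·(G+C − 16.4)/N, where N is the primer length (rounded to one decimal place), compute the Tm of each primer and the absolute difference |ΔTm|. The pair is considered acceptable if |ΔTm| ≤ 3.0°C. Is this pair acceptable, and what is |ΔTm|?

|ΔTm| = 5.4°C; the pair is not acceptable.

Forward: G+C = 14, N = 21 → Tm = 64.9 + 41·(14 − 16.4)/21 = 60.2°C.
Reverse: G+C = 11, N = 22 → Tm = 64.9 + 41·(11 − 16.4)/22 = 54.8°C.
|ΔTm| = |60.2 − 54.8| = 5.4°C, > 3.0°C.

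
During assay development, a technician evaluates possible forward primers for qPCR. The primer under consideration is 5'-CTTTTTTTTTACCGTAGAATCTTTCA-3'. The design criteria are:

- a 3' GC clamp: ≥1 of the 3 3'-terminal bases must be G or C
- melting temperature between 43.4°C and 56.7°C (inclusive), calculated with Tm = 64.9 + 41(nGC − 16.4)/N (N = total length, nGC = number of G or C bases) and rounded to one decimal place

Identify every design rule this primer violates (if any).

Meets all criteria.

Base counts: A=5, T=14, G=2, C=5 (length 26).
GC clamp: 3' end TCA has 1 G/C ✓
Tm: Tm = 64.9 + 41·(7 − 16.4)/26 = 50.1°C ✓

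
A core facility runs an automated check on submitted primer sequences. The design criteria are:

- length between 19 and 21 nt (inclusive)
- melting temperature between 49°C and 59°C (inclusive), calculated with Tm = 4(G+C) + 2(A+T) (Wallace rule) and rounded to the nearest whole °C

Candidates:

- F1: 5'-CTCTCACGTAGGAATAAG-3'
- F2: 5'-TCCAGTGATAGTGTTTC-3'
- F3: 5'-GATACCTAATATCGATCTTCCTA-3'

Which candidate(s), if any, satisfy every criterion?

F1 (18 nt, A=6 T=4 G=4 C=4): length 18, outside 19–21 ✗; Tm = 2·10 + 4·8 = 52°C ✓ — fails.
F2 (17 nt, A=3 T=7 G=4 C=3): length 17, outside 19–21 ✗; Tm = 2·10 + 4·7 = 48°C, outside 49–59°C ✗ — fails.
F3 (23 nt, A=7 T=8 G=2 C=6): length 23, outside 19–21 ✗; Tm = 2·15 + 4·8 = 62°C, outside 49–59°C ✗ — fails.

None of the candidates satisfy all criteria.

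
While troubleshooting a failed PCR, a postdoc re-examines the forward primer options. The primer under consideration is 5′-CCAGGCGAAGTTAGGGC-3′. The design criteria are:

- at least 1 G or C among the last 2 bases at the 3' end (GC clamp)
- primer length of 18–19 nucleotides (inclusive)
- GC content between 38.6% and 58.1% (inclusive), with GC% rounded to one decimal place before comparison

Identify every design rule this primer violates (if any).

Fails: length, GC content.

Base counts: A=4, T=2, G=7, C=4 (length 17).
GC clamp: 3' end GC has 2 G/C ✓
length: length 17, outside 18–19 ✗
GC content: GC 11/17 = 64.7%, outside 38.6–58.1% ✗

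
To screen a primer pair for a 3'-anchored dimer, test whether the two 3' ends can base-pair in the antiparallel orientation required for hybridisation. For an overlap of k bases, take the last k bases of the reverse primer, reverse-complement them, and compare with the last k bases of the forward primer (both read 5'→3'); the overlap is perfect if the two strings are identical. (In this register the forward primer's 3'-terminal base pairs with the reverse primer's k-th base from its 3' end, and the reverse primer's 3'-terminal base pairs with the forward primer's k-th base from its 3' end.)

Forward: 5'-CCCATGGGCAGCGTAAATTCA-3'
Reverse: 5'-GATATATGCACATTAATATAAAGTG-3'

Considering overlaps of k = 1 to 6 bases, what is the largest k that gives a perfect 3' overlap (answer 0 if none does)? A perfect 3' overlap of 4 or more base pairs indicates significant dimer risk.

Longest perfect overlap: 2 complementary base pairs; below the dimer-risk threshold (threshold 4).

Last 6 bases (5'→3') — forward …AATTCA, reverse …AAAGTG.
Reverse complement of the reverse primer's last 6 bases: CACTTT; its first k bases are the reverse complement of the reverse primer's last k bases, so a perfect k-base overlap needs the forward primer's last k bases to equal them.
Comparing (forward last k vs required): k=1: A vs C ✗; k=2: CA vs CA ✓; k=3: TCA vs CAC ✗; k=4: TTCA vs CACT ✗; k=5: ATTCA vs CACTT ✗; k=6: AATTCA vs CACTTT ✗.
Only k = 2 is perfect, so the longest perfect 3' overlap is 2.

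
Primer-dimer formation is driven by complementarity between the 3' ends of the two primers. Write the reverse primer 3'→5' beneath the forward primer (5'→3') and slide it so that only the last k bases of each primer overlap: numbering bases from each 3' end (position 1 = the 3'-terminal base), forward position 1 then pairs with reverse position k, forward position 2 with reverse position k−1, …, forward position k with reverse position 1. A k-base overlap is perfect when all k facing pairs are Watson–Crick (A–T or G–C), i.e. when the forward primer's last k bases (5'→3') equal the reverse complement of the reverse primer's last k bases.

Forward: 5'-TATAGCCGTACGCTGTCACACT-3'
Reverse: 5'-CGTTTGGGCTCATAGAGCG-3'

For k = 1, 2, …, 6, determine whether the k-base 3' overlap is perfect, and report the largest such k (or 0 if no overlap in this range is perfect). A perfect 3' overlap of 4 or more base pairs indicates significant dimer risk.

Last 6 bases (5'→3') — forward …CACACT, reverse …AGAGCG.
Reverse complement of the reverse primer's last 6 bases: CGCTCT; its first k bases are the reverse complement of the reverse primer's last k bases, so a perfect k-base overlap needs the forward primer's last k bases to equal them.
Comparing (forward last k vs required): k=1: T vs C ✗; k=2: CT vs CG ✗; k=3: ACT vs CGC ✗; k=4: CACT vs CGCT ✗; k=5: ACACT vs CGCTC ✗; k=6: CACACT vs CGCTCT ✗.
No overlap length from 1 to 6 is perfect, so the longest perfect 3' overlap is 0.

Longest perfect overlap: 0 complementary base pairs; below the dimer-risk threshold (threshold 4).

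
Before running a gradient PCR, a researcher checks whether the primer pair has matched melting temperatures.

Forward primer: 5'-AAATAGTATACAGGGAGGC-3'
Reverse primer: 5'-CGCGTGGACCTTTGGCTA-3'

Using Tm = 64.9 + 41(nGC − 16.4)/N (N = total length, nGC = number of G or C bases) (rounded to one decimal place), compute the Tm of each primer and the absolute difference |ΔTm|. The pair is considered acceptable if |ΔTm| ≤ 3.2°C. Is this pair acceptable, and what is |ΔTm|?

|ΔTm| = 5.8°C; the pair is not acceptable.

Forward: G+C = 8, N = 19 → Tm = 64.9 + 41·(8 − 16.4)/19 = 46.8°C.
Reverse: G+C = 11, N = 18 → Tm = 64.9 + 41·(11 − 16.4)/18 = 52.6°C.
|ΔTm| = |46.8 − 52.6| = 5.8°C, > 3.2°C.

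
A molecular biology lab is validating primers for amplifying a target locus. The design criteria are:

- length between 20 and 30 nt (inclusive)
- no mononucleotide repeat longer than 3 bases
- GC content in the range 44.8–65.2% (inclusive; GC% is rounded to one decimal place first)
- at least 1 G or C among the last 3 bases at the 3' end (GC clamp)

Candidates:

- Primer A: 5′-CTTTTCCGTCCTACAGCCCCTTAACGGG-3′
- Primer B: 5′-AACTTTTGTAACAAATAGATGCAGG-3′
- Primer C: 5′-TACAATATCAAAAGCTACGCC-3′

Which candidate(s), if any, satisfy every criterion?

Primer A (28 nt, A=4 T=8 G=5 C=11): length 28 ✓; longest run = 4, exceeds 3 ✗; GC 16/28 = 57.1% ✓; 3' end GGG has 3 G/C ✓ — fails.
Primer B (25 nt, A=10 T=7 G=5 C=3): length 25 ✓; longest run = 4, exceeds 3 ✗; GC 8/25 = 32.0%, outside 44.8–65.2% ✗; 3' end AGG has 2 G/C ✓ — fails.
Primer C (21 nt, A=9 T=4 G=2 C=6): length 21 ✓; longest run = 4, exceeds 3 ✗; GC 8/21 = 38.1%, outside 44.8–65.2% ✗; 3' end GCC has 3 G/C ✓ — fails.

None of the candidates satisfy all criteria.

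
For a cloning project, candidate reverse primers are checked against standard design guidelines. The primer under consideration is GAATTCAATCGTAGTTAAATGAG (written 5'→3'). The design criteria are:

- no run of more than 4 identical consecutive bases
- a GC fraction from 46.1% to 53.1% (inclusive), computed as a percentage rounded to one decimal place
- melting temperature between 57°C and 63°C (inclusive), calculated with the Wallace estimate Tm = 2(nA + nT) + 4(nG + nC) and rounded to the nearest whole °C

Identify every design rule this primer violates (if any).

Fails: GC content.

Base counts: A=9, T=7, G=5, C=2 (length 23).
homopolymer run: longest run = 3 ✓
GC content: GC 7/23 = 30.4%, outside 46.1–53.1% ✗
Tm: Tm = 2·16 + 4·7 = 60°C ✓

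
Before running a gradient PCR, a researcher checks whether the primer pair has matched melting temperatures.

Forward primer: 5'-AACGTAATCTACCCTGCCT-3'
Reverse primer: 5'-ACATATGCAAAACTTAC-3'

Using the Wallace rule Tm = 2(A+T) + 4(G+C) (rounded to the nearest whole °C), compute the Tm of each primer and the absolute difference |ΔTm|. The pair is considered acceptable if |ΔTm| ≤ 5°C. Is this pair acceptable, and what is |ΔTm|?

|ΔTm| = 12°C; the pair is not acceptable.

Forward: A=5 T=5 G=2 C=7 → Tm = 2·10 + 4·9 = 56°C.
Reverse: A=8 T=4 G=1 C=4 → Tm = 2·12 + 4·5 = 44°C.
|ΔTm| = |56 − 44| = 12°C, > 5°C.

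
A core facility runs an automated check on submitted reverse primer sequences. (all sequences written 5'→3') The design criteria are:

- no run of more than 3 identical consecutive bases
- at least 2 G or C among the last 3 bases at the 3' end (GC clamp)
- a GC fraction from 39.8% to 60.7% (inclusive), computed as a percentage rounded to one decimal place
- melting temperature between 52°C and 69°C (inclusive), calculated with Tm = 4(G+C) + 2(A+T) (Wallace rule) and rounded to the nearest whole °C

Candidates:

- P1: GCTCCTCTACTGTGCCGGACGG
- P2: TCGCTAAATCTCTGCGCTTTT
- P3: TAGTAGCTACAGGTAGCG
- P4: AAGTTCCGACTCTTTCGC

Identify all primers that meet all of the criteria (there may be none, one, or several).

P1 (22 nt, A=2 T=5 G=7 C=8): longest run = 2 ✓; 3' end CGG has 3 G/C ✓; GC 15/22 = 68.2%, outside 39.8–60.7% ✗; Tm = 2·7 + 4·15 = 74°C, outside 52–69°C ✗ — fails.
P2 (21 nt, A=3 T=9 G=3 C=6): longest run = 4, exceeds 3 ✗; 3' end TTT has 0 G/C, need ≥2 ✗; GC 9/21 = 42.9% ✓; Tm = 2·12 + 4·9 = 60°C ✓ — fails.
P3 (18 nt, A=5 T=4 G=6 C=3): longest run = 2 ✓; 3' end GCG has 3 G/C ✓; GC 9/18 = 50.0% ✓; Tm = 2·9 + 4·9 = 54°C ✓ — passes.
P4 (18 nt, A=3 T=6 G=3 C=6): longest run = 3 ✓; 3' end CGC has 3 G/C ✓; GC 9/18 = 50.0% ✓; Tm = 2·9 + 4·9 = 54°C ✓ — passes.

P3 and P4.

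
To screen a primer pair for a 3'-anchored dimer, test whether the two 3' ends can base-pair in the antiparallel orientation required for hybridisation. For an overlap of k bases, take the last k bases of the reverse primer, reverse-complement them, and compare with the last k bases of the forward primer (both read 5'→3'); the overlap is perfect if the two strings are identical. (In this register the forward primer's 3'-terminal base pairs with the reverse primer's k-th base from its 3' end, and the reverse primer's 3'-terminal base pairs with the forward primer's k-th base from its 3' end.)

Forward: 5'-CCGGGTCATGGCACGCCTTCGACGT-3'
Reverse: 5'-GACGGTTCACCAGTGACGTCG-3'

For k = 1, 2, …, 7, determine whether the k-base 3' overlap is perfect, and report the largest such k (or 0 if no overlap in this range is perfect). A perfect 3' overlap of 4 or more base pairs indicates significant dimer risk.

Longest perfect overlap: 6 complementary base pairs; significant dimer risk (threshold 4).

Last 7 bases (5'→3') — forward …TCGACGT, reverse …GACGTCG.
Reverse complement of the reverse primer's last 7 bases: CGACGTC; its first k bases are the reverse complement of the reverse primer's last k bases, so a perfect k-base overlap needs the forward primer's last k bases to equal them.
Comparing (forward last k vs required): k=1: T vs C ✗; k=2: GT vs CG ✗; k=3: CGT vs CGA ✗; k=4: ACGT vs CGAC ✗; k=5: GACGT vs CGACG ✗; k=6: CGACGT vs CGACGT ✓; k=7: TCGACGT vs CGACGTC ✗.
Only k = 6 is perfect, so the longest perfect 3' overlap is 6.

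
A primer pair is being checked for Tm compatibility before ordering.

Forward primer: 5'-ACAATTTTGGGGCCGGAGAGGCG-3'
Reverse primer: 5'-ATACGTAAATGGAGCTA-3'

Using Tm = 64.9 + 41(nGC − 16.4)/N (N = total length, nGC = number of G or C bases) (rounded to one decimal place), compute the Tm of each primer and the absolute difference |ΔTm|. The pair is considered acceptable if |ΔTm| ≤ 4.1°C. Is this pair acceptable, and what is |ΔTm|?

Forward: G+C = 14, N = 23 → Tm = 64.9 + 41·(14 − 16.4)/23 = 60.6°C.
Reverse: G+C = 6, N = 17 → Tm = 64.9 + 41·(6 − 16.4)/17 = 39.8°C.
|ΔTm| = |60.6 − 39.8| = 20.8°C, > 4.1°C.

|ΔTm| = 20.8°C; the pair is not acceptable.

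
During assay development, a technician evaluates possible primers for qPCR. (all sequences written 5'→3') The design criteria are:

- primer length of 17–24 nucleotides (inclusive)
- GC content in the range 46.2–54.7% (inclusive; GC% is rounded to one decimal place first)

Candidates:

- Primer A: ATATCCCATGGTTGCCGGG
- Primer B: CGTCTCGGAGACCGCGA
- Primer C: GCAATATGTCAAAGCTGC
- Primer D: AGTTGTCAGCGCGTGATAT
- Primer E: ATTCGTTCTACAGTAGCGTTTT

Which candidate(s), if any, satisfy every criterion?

Primer A (19 nt, A=3 T=5 G=6 C=5): length 19 ✓; GC 11/19 = 57.9%, outside 46.2–54.7% ✗ — fails.
Primer B (17 nt, A=3 T=2 G=6 C=6): length 17 ✓; GC 12/17 = 70.6%, outside 46.2–54.7% ✗ — fails.
Primer C (18 nt, A=6 T=4 G=4 C=4): length 18 ✓; GC 8/18 = 44.4%, outside 46.2–54.7% ✗ — fails.
Primer D (19 nt, A=4 T=6 G=6 C=3): length 19 ✓; GC 9/19 = 47.4% ✓ — passes.
Primer E (22 nt, A=4 T=10 G=4 C=4): length 22 ✓; GC 8/22 = 36.4%, outside 46.2–54.7% ✗ — fails.

Primer D only.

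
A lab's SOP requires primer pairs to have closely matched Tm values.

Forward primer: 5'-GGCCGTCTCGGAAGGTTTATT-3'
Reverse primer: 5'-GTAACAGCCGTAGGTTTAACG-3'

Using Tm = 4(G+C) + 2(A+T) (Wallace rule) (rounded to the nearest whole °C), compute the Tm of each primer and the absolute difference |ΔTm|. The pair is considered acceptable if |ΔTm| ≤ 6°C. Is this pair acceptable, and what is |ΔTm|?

|ΔTm| = 2°C; the pair is acceptable.

Forward: A=3 T=7 G=7 C=4 → Tm = 2·10 + 4·11 = 64°C.
Reverse: A=6 T=5 G=6 C=4 → Tm = 2·11 + 4·10 = 62°C.
|ΔTm| = |64 − 62| = 2°C, ≤ 6°C.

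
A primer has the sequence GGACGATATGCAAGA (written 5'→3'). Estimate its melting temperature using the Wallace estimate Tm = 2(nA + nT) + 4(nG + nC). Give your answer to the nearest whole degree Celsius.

44°C

Base counts: A=6, T=2, G=5, C=2 (length 15).
Tm = 2·(6+2) + 4·(5+2) = 2·8 + 4·7 = 16 + 28 = 44°C.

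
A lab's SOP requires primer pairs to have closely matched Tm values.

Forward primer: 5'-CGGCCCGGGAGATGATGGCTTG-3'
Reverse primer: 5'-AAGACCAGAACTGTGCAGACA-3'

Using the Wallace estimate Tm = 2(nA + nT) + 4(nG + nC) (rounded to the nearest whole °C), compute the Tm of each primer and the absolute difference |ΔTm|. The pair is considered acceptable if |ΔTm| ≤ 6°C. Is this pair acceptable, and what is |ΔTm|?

|ΔTm| = 12°C; the pair is not acceptable.

Forward: A=3 T=4 G=10 C=5 → Tm = 2·7 + 4·15 = 74°C.
Reverse: A=9 T=2 G=5 C=5 → Tm = 2·11 + 4·10 = 62°C.
|ΔTm| = |74 − 62| = 12°C, > 6°C.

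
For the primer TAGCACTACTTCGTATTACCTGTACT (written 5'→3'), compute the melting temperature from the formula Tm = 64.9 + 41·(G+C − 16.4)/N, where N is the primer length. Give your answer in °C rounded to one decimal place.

Base counts: A=6, T=10, G=3, C=7; G+C = 10, N = 26.
Tm = 64.9 + 41·(10 − 16.4)/26 = 64.9 + -262.40/26 = 54.8°C.

54.8°C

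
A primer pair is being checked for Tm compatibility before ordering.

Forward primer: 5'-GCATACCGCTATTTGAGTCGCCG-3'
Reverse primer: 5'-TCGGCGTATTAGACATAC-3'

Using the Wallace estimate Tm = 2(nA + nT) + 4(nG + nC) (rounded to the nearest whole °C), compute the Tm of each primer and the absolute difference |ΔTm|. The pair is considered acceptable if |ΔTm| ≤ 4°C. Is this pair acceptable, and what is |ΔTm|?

|ΔTm| = 20°C; the pair is not acceptable.

Forward: A=4 T=6 G=6 C=7 → Tm = 2·10 + 4·13 = 72°C.
Reverse: A=5 T=5 G=4 C=4 → Tm = 2·10 + 4·8 = 52°C.
|ΔTm| = |72 − 52| = 20°C, > 4°C.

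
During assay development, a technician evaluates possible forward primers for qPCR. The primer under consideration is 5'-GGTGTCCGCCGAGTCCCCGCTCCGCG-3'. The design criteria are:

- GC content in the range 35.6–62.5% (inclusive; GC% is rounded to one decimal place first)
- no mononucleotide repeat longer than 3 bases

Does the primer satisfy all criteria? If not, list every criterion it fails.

Fails: GC content, homopolymer run.

Base counts: A=1, T=4, G=9, C=12 (length 26).
GC content: GC 21/26 = 80.8%, outside 35.6–62.5% ✗
homopolymer run: longest run = 4, exceeds 3 ✗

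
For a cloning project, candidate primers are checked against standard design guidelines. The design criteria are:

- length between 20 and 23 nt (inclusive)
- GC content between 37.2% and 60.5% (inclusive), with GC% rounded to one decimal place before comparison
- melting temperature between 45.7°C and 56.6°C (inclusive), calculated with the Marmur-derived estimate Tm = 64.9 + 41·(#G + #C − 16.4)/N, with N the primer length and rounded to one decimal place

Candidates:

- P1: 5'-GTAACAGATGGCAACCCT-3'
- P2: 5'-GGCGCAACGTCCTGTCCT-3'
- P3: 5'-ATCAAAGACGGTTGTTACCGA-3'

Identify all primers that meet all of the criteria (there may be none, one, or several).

P1 (18 nt, A=6 T=3 G=4 C=5): length 18, outside 20–23 ✗; GC 9/18 = 50.0% ✓; Tm = 64.9 + 41·(9 − 16.4)/18 = 48.0°C ✓ — fails.
P2 (18 nt, A=2 T=4 G=5 C=7): length 18, outside 20–23 ✗; GC 12/18 = 66.7%, outside 37.2–60.5% ✗; Tm = 64.9 + 41·(12 − 16.4)/18 = 54.9°C ✓ — fails.
P3 (21 nt, A=7 T=5 G=5 C=4): length 21 ✓; GC 9/21 = 42.9% ✓; Tm = 64.9 + 41·(9 − 16.4)/21 = 50.5°C ✓ — passes.

P3 only.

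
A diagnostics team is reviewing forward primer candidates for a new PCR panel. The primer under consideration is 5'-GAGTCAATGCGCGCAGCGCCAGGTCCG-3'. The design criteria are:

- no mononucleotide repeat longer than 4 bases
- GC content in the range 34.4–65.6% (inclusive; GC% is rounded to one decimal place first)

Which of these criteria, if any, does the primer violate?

Fails: GC content.

Base counts: A=5, T=3, G=10, C=9 (length 27).
homopolymer run: longest run = 2 ✓
GC content: GC 19/27 = 70.4%, outside 34.4–65.6% ✗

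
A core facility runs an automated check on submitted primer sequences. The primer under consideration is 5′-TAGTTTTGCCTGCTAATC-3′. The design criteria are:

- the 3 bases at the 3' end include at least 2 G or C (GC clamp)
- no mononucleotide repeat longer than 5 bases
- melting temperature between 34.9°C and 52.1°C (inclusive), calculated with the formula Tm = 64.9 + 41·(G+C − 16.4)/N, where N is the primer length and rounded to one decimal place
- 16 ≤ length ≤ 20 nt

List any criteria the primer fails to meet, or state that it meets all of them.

Fails: GC clamp.

Base counts: A=3, T=8, G=3, C=4 (length 18).
GC clamp: 3' end ATC has 1 G/C, need ≥2 ✗
homopolymer run: longest run = 4 ✓
Tm: Tm = 64.9 + 41·(7 − 16.4)/18 = 43.5°C ✓
length: length 18 ✓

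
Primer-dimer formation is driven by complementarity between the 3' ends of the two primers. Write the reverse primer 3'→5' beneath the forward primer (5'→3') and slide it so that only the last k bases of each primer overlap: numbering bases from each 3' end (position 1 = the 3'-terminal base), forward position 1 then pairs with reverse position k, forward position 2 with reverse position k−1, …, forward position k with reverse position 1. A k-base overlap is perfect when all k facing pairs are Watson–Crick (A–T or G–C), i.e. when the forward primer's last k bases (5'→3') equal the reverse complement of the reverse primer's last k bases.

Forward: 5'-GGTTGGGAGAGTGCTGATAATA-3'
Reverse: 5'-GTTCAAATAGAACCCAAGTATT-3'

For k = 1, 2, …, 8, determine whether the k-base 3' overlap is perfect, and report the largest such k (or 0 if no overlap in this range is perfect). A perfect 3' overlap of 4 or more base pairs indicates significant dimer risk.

Longest perfect overlap: 4 complementary base pairs; significant dimer risk (threshold 4).

Last 8 bases (5'→3') — forward …TGATAATA, reverse …CAAGTATT.
Reverse complement of the reverse primer's last 8 bases: AATACTTG; its first k bases are the reverse complement of the reverse primer's last k bases, so a perfect k-base overlap needs the forward primer's last k bases to equal them.
Comparing (forward last k vs required): k=1: A vs A ✓; k=2: TA vs AA ✗; k=3: ATA vs AAT ✗; k=4: AATA vs AATA ✓; k=5: TAATA vs AATAC ✗; k=6: ATAATA vs AATACT ✗; k=7: GATAATA vs AATACTT ✗; k=8: TGATAATA vs AATACTTG ✗.
Perfect overlaps at k = 1, 4; the largest is 4.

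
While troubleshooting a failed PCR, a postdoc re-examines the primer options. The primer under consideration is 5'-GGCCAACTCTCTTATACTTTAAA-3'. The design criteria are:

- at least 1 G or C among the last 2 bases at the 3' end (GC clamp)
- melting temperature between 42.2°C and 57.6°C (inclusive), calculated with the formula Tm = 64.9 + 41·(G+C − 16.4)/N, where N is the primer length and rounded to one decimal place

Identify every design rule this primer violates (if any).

Fails: GC clamp.

Base counts: A=7, T=8, G=2, C=6 (length 23).
GC clamp: 3' end AA has 0 G/C, need ≥1 ✗
Tm: Tm = 64.9 + 41·(8 − 16.4)/23 = 49.9°C ✓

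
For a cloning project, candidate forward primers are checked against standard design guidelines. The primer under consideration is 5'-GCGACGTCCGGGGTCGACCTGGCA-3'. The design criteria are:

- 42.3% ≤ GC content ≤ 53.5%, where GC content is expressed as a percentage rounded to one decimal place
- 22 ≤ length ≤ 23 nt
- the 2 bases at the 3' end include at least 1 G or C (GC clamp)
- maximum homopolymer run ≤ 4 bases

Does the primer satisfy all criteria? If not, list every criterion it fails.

Fails: GC content, length.

Base counts: A=3, T=3, G=10, C=8 (length 24).
GC content: GC 18/24 = 75.0%, outside 42.3–53.5% ✗
length: length 24, outside 22–23 ✗
GC clamp: 3' end CA has 1 G/C ✓
homopolymer run: longest run = 4 ✓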